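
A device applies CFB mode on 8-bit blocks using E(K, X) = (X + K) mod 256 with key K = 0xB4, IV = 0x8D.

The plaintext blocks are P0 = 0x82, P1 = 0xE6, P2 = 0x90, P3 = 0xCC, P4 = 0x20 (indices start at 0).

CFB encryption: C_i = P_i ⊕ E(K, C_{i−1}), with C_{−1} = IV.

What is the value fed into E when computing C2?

C0: E(K, 0x8D) = 0x41; 0x82 ⊕ 0x41 = 0xC3.
C1: E(K, 0xC3) = 0x77; 0xE6 ⊕ 0x77 = 0x91.
C2: E(K, 0x91) = 0x45; 0x90 ⊕ 0x45 = 0xD5.
So the input to E for block 2 is 0x91.

0x91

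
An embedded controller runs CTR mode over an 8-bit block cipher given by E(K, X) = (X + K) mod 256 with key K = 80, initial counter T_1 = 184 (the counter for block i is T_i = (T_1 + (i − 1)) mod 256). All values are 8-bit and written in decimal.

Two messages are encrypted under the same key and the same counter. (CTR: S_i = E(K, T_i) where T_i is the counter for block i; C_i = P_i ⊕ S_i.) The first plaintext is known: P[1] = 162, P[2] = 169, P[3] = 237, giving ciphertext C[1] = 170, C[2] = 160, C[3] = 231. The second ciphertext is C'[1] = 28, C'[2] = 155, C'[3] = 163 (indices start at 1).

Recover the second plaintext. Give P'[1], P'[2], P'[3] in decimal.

P'[1] = 20, P'[2] = 146, P'[3] = 169

In CTR with a reused counter, both messages share the same keystream S_i, so C_i ⊕ C'_i = P_i ⊕ P'_i and thus P'_i = P_i ⊕ C_i ⊕ C'_i.
P'[1]: 162 ⊕ 170 ⊕ 28 = 20.
P'[2]: 169 ⊕ 160 ⊕ 155 = 146.
P'[3]: 237 ⊕ 231 ⊕ 163 = 169.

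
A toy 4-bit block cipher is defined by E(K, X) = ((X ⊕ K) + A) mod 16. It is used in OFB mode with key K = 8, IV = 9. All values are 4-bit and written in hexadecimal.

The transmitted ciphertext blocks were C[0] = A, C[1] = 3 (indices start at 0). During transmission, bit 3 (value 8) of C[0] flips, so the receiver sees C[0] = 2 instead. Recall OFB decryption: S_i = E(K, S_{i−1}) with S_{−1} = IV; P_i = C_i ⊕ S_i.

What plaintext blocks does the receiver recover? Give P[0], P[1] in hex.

P[0] = 9, P[1] = E

Only C[0] changed, to 2. In OFB, a change in C_i flips the same bit in P_i only; the keystream is unaffected. Decrypting the received ciphertext:
P[0]: S = E(K, 9) = B; 2 ⊕ B = 9.
P[1]: S = E(K, B) = D; 3 ⊕ D = E.
Blocks that differ from the original plaintext: P[0].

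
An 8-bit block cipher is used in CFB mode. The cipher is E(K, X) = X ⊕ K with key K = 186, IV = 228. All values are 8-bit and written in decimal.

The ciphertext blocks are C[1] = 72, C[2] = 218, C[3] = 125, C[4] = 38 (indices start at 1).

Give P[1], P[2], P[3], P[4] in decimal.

P[1] = 22, P[2] = 40, P[3] = 29, P[4] = 225

CFB decryption: P_i = C_i ⊕ E(K, C_{i−1}), with C_{0} = IV.
P[1]: E(K, 228) = 94; 72 ⊕ 94 = 22.
P[2]: E(K, 72) = 242; 218 ⊕ 242 = 40.
P[3]: E(K, 218) = 96; 125 ⊕ 96 = 29.
P[4]: E(K, 125) = 199; 38 ⊕ 199 = 225.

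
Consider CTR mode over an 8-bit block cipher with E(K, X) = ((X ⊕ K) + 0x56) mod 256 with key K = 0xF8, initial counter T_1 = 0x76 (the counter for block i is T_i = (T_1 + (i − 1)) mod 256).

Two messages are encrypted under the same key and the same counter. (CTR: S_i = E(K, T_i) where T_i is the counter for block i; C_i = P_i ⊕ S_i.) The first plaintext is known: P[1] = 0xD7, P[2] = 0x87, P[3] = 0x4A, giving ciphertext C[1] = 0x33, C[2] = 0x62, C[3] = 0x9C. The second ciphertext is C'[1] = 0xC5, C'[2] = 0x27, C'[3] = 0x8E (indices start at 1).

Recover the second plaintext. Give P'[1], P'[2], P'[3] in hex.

In CTR with a reused counter, both messages share the same keystream S_i, so C_i ⊕ C'_i = P_i ⊕ P'_i and thus P'_i = P_i ⊕ C_i ⊕ C'_i.
P'[1]: 0xD7 ⊕ 0x33 ⊕ 0xC5 = 0x21.
P'[2]: 0x87 ⊕ 0x62 ⊕ 0x27 = 0xC2.
P'[3]: 0x4A ⊕ 0x9C ⊕ 0x8E = 0x58.

P'[1] = 0x21, P'[2] = 0xC2, P'[3] = 0x58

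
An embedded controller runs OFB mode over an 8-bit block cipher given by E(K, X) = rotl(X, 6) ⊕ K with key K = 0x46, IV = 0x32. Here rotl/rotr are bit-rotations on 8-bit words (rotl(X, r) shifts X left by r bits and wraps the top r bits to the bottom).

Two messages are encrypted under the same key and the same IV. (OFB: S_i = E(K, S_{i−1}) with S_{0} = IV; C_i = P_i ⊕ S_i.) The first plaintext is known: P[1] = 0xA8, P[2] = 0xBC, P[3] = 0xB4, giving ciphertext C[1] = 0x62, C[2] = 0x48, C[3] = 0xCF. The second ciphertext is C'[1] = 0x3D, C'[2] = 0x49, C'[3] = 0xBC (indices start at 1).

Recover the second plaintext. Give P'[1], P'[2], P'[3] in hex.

P'[1] = 0xF7, P'[2] = 0xBD, P'[3] = 0xC7

In OFB with a reused IV, both messages share the same keystream S_i, so C_i ⊕ C'_i = P_i ⊕ P'_i and thus P'_i = P_i ⊕ C_i ⊕ C'_i.
P'[1]: 0xA8 ⊕ 0x62 ⊕ 0x3D = 0xF7.
P'[2]: 0xBC ⊕ 0x48 ⊕ 0x49 = 0xBD.
P'[3]: 0xB4 ⊕ 0xCF ⊕ 0xBC = 0xC7.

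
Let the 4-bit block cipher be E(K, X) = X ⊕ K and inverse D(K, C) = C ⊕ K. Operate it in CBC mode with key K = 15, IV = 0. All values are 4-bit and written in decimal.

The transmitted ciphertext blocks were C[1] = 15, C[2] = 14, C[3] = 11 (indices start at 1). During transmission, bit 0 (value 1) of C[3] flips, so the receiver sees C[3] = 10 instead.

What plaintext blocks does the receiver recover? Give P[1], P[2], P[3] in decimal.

P[1] = 0, P[2] = 14, P[3] = 11

CBC decryption: P_i = D(K, C_i) ⊕ C_{i−1}, with C_{0} = IV.
Only C[3] changed, to 10. In CBC, a change in C_i garbles P_i and flips the same bit in P_{i+1}. Decrypting the received ciphertext:
P[1]: D(K, 15) = 0; 0 ⊕ 0 = 0.
P[2]: D(K, 14) = 1; 1 ⊕ 15 = 14.
P[3]: D(K, 10) = 5; 5 ⊕ 14 = 11.
Blocks that differ from the original plaintext: P[3].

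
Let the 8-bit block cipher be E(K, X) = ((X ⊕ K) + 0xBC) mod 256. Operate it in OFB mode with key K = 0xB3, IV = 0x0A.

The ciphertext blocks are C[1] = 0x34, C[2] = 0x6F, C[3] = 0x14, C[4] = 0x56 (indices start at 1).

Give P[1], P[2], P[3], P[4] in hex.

OFB decryption: S_i = E(K, S_{i−1}) with S_{0} = IV; P_i = C_i ⊕ S_i.
P[1]: S = E(K, 0x0A) = 0x75; 0x34 ⊕ 0x75 = 0x41.
P[2]: S = E(K, 0x75) = 0x82; 0x6F ⊕ 0x82 = 0xED.
P[3]: S = E(K, 0x82) = 0xED; 0x14 ⊕ 0xED = 0xF9.
P[4]: S = E(K, 0xED) = 0x1A; 0x56 ⊕ 0x1A = 0x4C.

P[1] = 0x41, P[2] = 0xED, P[3] = 0xF9, P[4] = 0x4C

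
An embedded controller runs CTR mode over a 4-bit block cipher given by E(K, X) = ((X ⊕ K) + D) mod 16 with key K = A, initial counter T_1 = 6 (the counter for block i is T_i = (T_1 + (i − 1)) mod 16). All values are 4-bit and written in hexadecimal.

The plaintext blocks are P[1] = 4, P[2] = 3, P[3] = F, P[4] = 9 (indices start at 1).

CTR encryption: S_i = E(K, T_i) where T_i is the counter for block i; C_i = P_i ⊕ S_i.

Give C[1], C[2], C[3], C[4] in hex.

C[1]: T = 6, S = E(K, T) = 9; 4 ⊕ 9 = D.
C[2]: T = 7, S = E(K, T) = A; 3 ⊕ A = 9.
C[3]: T = 8, S = E(K, T) = F; F ⊕ F = 0.
C[4]: T = 9, S = E(K, T) = 0; 9 ⊕ 0 = 9.

C[1] = D, C[2] = 9, C[3] = 0, C[4] = 9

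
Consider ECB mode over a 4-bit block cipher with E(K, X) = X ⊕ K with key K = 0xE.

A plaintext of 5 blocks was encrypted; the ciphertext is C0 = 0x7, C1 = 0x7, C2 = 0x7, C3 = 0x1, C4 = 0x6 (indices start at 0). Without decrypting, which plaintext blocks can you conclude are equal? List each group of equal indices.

ECB encrypts each block independently with the same key, so equal ciphertext blocks imply equal plaintext blocks.
C0 = C1 = C2 = 0x7, so P0 = P1 = P2.

P0 = P1 = P2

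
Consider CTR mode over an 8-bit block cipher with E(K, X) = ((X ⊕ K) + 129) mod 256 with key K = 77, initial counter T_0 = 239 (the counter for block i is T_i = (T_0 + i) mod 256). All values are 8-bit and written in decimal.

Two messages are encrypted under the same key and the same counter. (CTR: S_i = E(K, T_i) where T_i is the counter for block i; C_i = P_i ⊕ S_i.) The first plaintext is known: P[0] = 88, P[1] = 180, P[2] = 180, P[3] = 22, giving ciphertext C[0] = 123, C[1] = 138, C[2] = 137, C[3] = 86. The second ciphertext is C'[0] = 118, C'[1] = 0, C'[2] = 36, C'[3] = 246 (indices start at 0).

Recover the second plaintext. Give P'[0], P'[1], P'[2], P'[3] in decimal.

P'[0] = 85, P'[1] = 62, P'[2] = 25, P'[3] = 182

In CTR with a reused counter, both messages share the same keystream S_i, so C_i ⊕ C'_i = P_i ⊕ P'_i and thus P'_i = P_i ⊕ C_i ⊕ C'_i.
P'[0]: 88 ⊕ 123 ⊕ 118 = 85.
P'[1]: 180 ⊕ 138 ⊕ 0 = 62.
P'[2]: 180 ⊕ 137 ⊕ 36 = 25.
P'[3]: 22 ⊕ 86 ⊕ 246 = 182.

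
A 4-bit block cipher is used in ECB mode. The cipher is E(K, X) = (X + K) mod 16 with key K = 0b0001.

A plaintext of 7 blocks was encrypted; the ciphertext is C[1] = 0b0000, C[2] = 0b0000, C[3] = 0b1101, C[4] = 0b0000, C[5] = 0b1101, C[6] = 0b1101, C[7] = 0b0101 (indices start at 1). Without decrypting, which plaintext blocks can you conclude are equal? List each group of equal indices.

P[1] = P[2] = P[4]; P[3] = P[5] = P[6]

ECB encrypts each block independently with the same key, so equal ciphertext blocks imply equal plaintext blocks.
C[1] = C[2] = C[4] = 0b0000, so P[1] = P[2] = P[4].
C[3] = C[5] = C[6] = 0b1101, so P[3] = P[5] = P[6].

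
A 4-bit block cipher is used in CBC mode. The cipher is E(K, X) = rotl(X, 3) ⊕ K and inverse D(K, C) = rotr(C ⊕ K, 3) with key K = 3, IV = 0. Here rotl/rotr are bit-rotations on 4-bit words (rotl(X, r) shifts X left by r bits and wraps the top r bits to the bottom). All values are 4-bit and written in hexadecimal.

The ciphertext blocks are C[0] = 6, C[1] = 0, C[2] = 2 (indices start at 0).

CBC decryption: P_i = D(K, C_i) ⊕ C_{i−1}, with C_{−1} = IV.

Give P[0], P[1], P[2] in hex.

P[0] = A, P[1] = 0, P[2] = 2

P[0]: D(K, 6) = A; A ⊕ 0 = A.
P[1]: D(K, 0) = 6; 6 ⊕ 6 = 0.
P[2]: D(K, 2) = 2; 2 ⊕ 0 = 2.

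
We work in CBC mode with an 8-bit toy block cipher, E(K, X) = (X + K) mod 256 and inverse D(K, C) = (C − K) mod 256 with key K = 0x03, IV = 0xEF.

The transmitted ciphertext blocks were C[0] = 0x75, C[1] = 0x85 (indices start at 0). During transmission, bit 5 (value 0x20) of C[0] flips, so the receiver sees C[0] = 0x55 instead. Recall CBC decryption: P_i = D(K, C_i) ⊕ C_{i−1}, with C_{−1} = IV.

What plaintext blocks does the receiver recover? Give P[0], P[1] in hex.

Only C[0] changed, to 0x55. In CBC, a change in C_i garbles P_i and flips the same bit in P_{i+1}. Decrypting the received ciphertext:
P[0]: D(K, 0x55) = 0x52; 0x52 ⊕ 0xEF = 0xBD.
P[1]: D(K, 0x85) = 0x82; 0x82 ⊕ 0x55 = 0xD7.
Blocks that differ from the original plaintext: P[0], P[1].

P[0] = 0xBD, P[1] = 0xD7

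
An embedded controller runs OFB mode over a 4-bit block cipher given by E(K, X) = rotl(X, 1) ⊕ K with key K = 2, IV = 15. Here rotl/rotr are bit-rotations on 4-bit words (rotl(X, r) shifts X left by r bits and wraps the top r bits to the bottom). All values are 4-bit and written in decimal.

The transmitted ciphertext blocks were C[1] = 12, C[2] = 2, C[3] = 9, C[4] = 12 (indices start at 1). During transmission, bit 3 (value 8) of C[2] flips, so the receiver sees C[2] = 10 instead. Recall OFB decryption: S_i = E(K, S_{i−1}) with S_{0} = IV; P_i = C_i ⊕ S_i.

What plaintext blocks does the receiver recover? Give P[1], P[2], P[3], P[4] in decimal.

P[1] = 1, P[2] = 3, P[3] = 8, P[4] = 12

Only C[2] changed, to 10. In OFB, a change in C_i flips the same bit in P_i only; the keystream is unaffected. Decrypting the received ciphertext:
P[1]: S = E(K, 15) = 13; 12 ⊕ 13 = 1.
P[2]: S = E(K, 13) = 9; 10 ⊕ 9 = 3.
P[3]: S = E(K, 9) = 1; 9 ⊕ 1 = 8.
P[4]: S = E(K, 1) = 0; 12 ⊕ 0 = 12.
Blocks that differ from the original plaintext: P[2].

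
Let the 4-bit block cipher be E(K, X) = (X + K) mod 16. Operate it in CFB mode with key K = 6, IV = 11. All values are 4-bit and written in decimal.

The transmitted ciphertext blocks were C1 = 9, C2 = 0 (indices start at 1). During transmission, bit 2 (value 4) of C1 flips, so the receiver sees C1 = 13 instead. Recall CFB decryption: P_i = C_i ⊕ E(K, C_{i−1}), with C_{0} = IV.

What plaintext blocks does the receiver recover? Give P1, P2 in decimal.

Only C1 changed, to 13. In CFB, a change in C_i flips the same bit in P_i and garbles P_{i+1}. Decrypting the received ciphertext:
P1: E(K, 11) = 1; 13 ⊕ 1 = 12.
P2: E(K, 13) = 3; 0 ⊕ 3 = 3.
Blocks that differ from the original plaintext: P1, P2.

P1 = 12, P2 = 3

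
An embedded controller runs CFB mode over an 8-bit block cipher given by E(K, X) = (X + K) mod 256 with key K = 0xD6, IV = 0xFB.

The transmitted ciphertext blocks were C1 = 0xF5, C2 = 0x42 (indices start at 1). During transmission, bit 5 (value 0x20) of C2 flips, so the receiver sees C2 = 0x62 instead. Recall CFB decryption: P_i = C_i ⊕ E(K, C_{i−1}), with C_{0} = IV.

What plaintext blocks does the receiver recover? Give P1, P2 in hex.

P1 = 0x24, P2 = 0xA9

Only C2 changed, to 0x62. In CFB, a change in C_i flips the same bit in P_i and garbles P_{i+1}. Decrypting the received ciphertext:
P1: E(K, 0xFB) = 0xD1; 0xF5 ⊕ 0xD1 = 0x24.
P2: E(K, 0xF5) = 0xCB; 0x62 ⊕ 0xCB = 0xA9.
Blocks that differ from the original plaintext: P2.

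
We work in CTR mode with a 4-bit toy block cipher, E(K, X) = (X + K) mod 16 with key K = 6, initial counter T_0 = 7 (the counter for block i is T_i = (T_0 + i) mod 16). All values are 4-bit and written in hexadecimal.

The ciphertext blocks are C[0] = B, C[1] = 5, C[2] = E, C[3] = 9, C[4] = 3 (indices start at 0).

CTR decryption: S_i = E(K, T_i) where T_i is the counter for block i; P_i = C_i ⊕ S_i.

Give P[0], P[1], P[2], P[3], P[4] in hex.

P[0]: T = 7, S = E(K, T) = D; B ⊕ D = 6.
P[1]: T = 8, S = E(K, T) = E; 5 ⊕ E = B.
P[2]: T = 9, S = E(K, T) = F; E ⊕ F = 1.
P[3]: T = A, S = E(K, T) = 0; 9 ⊕ 0 = 9.
P[4]: T = B, S = E(K, T) = 1; 3 ⊕ 1 = 2.

P[0] = 6, P[1] = B, P[2] = 1, P[3] = 9, P[4] = 2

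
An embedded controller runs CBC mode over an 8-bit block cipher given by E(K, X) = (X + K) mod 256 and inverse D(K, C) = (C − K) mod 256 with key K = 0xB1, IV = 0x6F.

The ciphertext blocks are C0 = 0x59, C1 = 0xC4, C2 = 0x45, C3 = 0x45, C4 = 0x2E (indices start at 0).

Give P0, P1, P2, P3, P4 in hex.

CBC decryption: P_i = D(K, C_i) ⊕ C_{i−1}, with C_{−1} = IV.
P0: D(K, 0x59) = 0xA8; 0xA8 ⊕ 0x6F = 0xC7.
P1: D(K, 0xC4) = 0x13; 0x13 ⊕ 0x59 = 0x4A.
P2: D(K, 0x45) = 0x94; 0x94 ⊕ 0xC4 = 0x50.
P3: D(K, 0x45) = 0x94; 0x94 ⊕ 0x45 = 0xD1.
P4: D(K, 0x2E) = 0x7D; 0x7D ⊕ 0x45 = 0x38.

P0 = 0xC7, P1 = 0x4A, P2 = 0x50, P3 = 0xD1, P4 = 0x38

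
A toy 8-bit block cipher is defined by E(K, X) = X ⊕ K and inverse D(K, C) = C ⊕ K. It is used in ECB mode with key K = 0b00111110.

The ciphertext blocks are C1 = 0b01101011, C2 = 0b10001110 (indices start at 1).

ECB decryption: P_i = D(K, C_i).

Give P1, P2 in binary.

P1: D(K, 0b01101011) = 0b01010101.
P2: D(K, 0b10001110) = 0b10110000.

P1 = 0b01010101, P2 = 0b10110000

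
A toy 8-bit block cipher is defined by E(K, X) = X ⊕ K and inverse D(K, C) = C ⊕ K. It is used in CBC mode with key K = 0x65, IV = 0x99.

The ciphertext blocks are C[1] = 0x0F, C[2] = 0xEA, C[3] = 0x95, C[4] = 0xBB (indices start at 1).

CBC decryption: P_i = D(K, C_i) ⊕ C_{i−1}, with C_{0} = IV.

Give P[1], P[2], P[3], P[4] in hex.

P[1] = 0xF3, P[2] = 0x80, P[3] = 0x1A, P[4] = 0x4B

P[1]: D(K, 0x0F) = 0x6A; 0x6A ⊕ 0x99 = 0xF3.
P[2]: D(K, 0xEA) = 0x8F; 0x8F ⊕ 0x0F = 0x80.
P[3]: D(K, 0x95) = 0xF0; 0xF0 ⊕ 0xEA = 0x1A.
P[4]: D(K, 0xBB) = 0xDE; 0xDE ⊕ 0x95 = 0x4B.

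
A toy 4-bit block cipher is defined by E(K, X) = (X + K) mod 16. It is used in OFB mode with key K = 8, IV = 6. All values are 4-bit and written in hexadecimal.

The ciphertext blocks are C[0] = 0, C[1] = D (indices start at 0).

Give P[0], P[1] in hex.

OFB decryption: S_i = E(K, S_{i−1}) with S_{−1} = IV; P_i = C_i ⊕ S_i.
P[0]: S = E(K, 6) = E; 0 ⊕ E = E.
P[1]: S = E(K, E) = 6; D ⊕ 6 = B.

P[0] = E, P[1] = B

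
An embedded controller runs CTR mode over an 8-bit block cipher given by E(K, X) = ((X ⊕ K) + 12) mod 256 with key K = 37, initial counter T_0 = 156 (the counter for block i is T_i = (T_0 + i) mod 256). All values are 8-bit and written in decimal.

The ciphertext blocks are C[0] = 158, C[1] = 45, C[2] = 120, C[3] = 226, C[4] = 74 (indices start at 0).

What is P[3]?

CTR decryption: S_i = E(K, T_i) where T_i is the counter for block i; P_i = C_i ⊕ S_i.
P[3]: T = 159, S = E(K, T) = 198; 226 ⊕ 198 = 36.

P[3] = 36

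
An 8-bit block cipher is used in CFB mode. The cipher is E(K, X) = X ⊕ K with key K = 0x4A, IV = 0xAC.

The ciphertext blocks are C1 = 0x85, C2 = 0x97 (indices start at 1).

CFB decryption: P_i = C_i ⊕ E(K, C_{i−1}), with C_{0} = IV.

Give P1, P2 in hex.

P1: E(K, 0xAC) = 0xE6; 0x85 ⊕ 0xE6 = 0x63.
P2: E(K, 0x85) = 0xCF; 0x97 ⊕ 0xCF = 0x58.

P1 = 0x63, P2 = 0x58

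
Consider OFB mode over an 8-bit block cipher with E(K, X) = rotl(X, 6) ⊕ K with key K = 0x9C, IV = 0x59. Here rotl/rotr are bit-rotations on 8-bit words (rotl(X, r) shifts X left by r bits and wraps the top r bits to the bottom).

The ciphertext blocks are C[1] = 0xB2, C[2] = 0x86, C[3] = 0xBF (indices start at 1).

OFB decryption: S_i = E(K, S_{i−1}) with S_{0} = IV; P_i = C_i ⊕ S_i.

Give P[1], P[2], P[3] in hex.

P[1] = 0x78, P[2] = 0xA8, P[3] = 0xA8

P[1]: S = E(K, 0x59) = 0xCA; 0xB2 ⊕ 0xCA = 0x78.
P[2]: S = E(K, 0xCA) = 0x2E; 0x86 ⊕ 0x2E = 0xA8.
P[3]: S = E(K, 0x2E) = 0x17; 0xBF ⊕ 0x17 = 0xA8.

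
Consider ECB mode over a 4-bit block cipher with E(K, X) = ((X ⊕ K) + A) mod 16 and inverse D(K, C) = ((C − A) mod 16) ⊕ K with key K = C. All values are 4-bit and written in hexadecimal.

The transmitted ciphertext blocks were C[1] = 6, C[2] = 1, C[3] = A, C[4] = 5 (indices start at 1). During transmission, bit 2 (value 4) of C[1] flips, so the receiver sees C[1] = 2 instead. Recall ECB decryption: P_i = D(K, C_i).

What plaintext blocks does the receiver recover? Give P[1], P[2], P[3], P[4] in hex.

Only C[1] changed, to 2. In ECB, a change in C_i affects only P_i. Decrypting the received ciphertext:
P[1]: D(K, 2) = 4.
P[2]: D(K, 1) = B.
P[3]: D(K, A) = C.
P[4]: D(K, 5) = 7.
Blocks that differ from the original plaintext: P[1].

P[1] = 4, P[2] = B, P[3] = C, P[4] = 7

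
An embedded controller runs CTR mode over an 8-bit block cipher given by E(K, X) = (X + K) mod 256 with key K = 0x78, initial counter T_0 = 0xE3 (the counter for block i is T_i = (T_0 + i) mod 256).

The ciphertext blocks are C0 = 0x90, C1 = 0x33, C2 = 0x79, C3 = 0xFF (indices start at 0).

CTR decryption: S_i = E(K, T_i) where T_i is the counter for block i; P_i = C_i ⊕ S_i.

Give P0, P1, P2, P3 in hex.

P0: T = 0xE3, S = E(K, T) = 0x5B; 0x90 ⊕ 0x5B = 0xCB.
P1: T = 0xE4, S = E(K, T) = 0x5C; 0x33 ⊕ 0x5C = 0x6F.
P2: T = 0xE5, S = E(K, T) = 0x5D; 0x79 ⊕ 0x5D = 0x24.
P3: T = 0xE6, S = E(K, T) = 0x5E; 0xFF ⊕ 0x5E = 0xA1.

P0 = 0xCB, P1 = 0x6F, P2 = 0x24, P3 = 0xA1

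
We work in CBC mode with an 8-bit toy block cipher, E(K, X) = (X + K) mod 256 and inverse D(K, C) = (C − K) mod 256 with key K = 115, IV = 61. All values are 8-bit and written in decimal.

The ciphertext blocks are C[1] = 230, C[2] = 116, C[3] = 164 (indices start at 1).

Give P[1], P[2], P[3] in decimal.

P[1] = 78, P[2] = 231, P[3] = 69

CBC decryption: P_i = D(K, C_i) ⊕ C_{i−1}, with C_{0} = IV.
P[1]: D(K, 230) = 115; 115 ⊕ 61 = 78.
P[2]: D(K, 116) = 1; 1 ⊕ 230 = 231.
P[3]: D(K, 164) = 49; 49 ⊕ 116 = 69.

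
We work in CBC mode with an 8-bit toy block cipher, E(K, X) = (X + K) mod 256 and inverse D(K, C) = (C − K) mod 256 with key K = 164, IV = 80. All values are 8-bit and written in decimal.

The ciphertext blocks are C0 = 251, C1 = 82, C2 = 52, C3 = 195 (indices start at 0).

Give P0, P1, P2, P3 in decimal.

CBC decryption: P_i = D(K, C_i) ⊕ C_{i−1}, with C_{−1} = IV.
P0: D(K, 251) = 87; 87 ⊕ 80 = 7.
P1: D(K, 82) = 174; 174 ⊕ 251 = 85.
P2: D(K, 52) = 144; 144 ⊕ 82 = 194.
P3: D(K, 195) = 31; 31 ⊕ 52 = 43.

P0 = 7, P1 = 85, P2 = 194, P3 = 43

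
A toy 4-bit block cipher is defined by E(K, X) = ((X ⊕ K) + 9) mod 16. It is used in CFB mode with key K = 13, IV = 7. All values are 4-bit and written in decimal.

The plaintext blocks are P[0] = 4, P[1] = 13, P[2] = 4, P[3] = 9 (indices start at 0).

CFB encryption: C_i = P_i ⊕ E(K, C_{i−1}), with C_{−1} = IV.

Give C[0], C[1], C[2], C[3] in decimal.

C[0]: E(K, 7) = 3; 4 ⊕ 3 = 7.
C[1]: E(K, 7) = 3; 13 ⊕ 3 = 14.
C[2]: E(K, 14) = 12; 4 ⊕ 12 = 8.
C[3]: E(K, 8) = 14; 9 ⊕ 14 = 7.

C[0] = 7, C[1] = 14, C[2] = 8, C[3] = 7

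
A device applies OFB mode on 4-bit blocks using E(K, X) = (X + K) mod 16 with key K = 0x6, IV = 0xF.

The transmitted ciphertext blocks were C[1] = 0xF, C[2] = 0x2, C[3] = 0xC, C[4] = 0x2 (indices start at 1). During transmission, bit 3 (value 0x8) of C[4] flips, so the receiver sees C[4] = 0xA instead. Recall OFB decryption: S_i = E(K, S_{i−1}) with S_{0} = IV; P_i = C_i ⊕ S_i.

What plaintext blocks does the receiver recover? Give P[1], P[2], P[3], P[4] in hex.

Only C[4] changed, to 0xA. In OFB, a change in C_i flips the same bit in P_i only; the keystream is unaffected. Decrypting the received ciphertext:
P[1]: S = E(K, 0xF) = 0x5; 0xF ⊕ 0x5 = 0xA.
P[2]: S = E(K, 0x5) = 0xB; 0x2 ⊕ 0xB = 0x9.
P[3]: S = E(K, 0xB) = 0x1; 0xC ⊕ 0x1 = 0xD.
P[4]: S = E(K, 0x1) = 0x7; 0xA ⊕ 0x7 = 0xD.
Blocks that differ from the original plaintext: P[4].

P[1] = 0xA, P[2] = 0x9, P[3] = 0xD, P[4] = 0xD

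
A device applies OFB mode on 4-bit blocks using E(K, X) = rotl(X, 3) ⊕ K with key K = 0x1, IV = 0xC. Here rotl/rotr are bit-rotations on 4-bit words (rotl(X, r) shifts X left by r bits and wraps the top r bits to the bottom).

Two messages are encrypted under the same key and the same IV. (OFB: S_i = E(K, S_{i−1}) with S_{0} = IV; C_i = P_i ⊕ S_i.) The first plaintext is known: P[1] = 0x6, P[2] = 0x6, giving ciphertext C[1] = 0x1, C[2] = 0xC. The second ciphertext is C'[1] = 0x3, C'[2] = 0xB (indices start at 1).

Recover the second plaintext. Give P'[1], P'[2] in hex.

P'[1] = 0x4, P'[2] = 0x1

In OFB with a reused IV, both messages share the same keystream S_i, so C_i ⊕ C'_i = P_i ⊕ P'_i and thus P'_i = P_i ⊕ C_i ⊕ C'_i.
P'[1]: 0x6 ⊕ 0x1 ⊕ 0x3 = 0x4.
P'[2]: 0x6 ⊕ 0xC ⊕ 0xB = 0x1.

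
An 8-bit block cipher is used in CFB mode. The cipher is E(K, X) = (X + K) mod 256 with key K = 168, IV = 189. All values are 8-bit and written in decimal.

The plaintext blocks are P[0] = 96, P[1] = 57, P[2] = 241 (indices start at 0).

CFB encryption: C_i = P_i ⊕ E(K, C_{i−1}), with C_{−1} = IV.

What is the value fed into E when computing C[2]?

C[0]: E(K, 189) = 101; 96 ⊕ 101 = 5.
C[1]: E(K, 5) = 173; 57 ⊕ 173 = 148.
C[2]: E(K, 148) = 60; 241 ⊕ 60 = 205.
So the input to E for block [2] is 148.

148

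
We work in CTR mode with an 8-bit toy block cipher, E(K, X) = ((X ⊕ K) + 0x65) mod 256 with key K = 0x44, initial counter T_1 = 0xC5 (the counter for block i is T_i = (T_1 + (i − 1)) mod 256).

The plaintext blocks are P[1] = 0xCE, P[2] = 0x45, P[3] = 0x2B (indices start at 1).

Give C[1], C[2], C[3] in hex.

C[1] = 0x28, C[2] = 0xA2, C[3] = 0xC3

CTR encryption: S_i = E(K, T_i) where T_i is the counter for block i; C_i = P_i ⊕ S_i.
C[1]: T = 0xC5, S = E(K, T) = 0xE6; 0xCE ⊕ 0xE6 = 0x28.
C[2]: T = 0xC6, S = E(K, T) = 0xE7; 0x45 ⊕ 0xE7 = 0xA2.
C[3]: T = 0xC7, S = E(K, T) = 0xE8; 0x2B ⊕ 0xE8 = 0xC3.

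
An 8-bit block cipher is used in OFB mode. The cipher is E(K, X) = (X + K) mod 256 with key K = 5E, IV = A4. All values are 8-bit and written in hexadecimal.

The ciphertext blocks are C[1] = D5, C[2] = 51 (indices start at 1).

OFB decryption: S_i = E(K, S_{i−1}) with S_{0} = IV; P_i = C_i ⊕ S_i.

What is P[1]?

P[1] = D7

P[1]: S = E(K, A4) = 02; D5 ⊕ 02 = D7.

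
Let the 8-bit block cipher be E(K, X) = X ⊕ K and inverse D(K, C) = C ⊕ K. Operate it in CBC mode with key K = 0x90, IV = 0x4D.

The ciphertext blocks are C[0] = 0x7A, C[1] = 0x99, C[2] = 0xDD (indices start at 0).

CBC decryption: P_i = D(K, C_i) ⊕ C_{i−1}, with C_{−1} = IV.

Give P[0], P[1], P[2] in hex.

P[0] = 0xA7, P[1] = 0x73, P[2] = 0xD4

P[0]: D(K, 0x7A) = 0xEA; 0xEA ⊕ 0x4D = 0xA7.
P[1]: D(K, 0x99) = 0x09; 0x09 ⊕ 0x7A = 0x73.
P[2]: D(K, 0xDD) = 0x4D; 0x4D ⊕ 0x99 = 0xD4.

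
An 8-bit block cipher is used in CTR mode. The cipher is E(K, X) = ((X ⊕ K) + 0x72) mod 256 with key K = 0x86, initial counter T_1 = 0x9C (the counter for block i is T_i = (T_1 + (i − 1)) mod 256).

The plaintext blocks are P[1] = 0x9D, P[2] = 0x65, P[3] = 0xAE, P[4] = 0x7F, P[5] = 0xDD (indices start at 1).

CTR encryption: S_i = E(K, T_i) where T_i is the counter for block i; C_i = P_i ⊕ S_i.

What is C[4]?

C[1]: T = 0x9C, S = E(K, T) = 0x8C; 0x9D ⊕ 0x8C = 0x11.
C[2]: T = 0x9D, S = E(K, T) = 0x8D; 0x65 ⊕ 0x8D = 0xE8.
C[3]: T = 0x9E, S = E(K, T) = 0x8A; 0xAE ⊕ 0x8A = 0x24.
C[4]: T = 0x9F, S = E(K, T) = 0x8B; 0x7F ⊕ 0x8B = 0xF4.

C[4] = 0xF4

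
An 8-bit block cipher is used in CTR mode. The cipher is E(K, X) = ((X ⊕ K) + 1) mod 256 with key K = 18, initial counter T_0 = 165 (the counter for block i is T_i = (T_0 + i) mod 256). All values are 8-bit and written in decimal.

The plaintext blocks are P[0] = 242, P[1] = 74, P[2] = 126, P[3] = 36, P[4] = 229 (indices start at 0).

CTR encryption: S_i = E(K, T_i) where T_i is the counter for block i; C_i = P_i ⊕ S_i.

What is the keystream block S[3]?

187

C[0]: T = 165, S = E(K, T) = 184; 242 ⊕ 184 = 74.
C[1]: T = 166, S = E(K, T) = 181; 74 ⊕ 181 = 255.
C[2]: T = 167, S = E(K, T) = 182; 126 ⊕ 182 = 200.
C[3]: T = 168, S = E(K, T) = 187; 36 ⊕ 187 = 159.
So S[3] = 187.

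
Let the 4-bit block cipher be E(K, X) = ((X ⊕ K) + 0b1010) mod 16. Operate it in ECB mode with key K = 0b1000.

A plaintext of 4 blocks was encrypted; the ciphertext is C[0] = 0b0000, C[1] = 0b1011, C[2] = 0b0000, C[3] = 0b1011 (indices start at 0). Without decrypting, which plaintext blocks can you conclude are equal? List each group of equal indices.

P[0] = P[2]; P[1] = P[3]

ECB encrypts each block independently with the same key, so equal ciphertext blocks imply equal plaintext blocks.
C[0] = C[2] = 0b0000, so P[0] = P[2].
C[1] = C[3] = 0b1011, so P[1] = P[3].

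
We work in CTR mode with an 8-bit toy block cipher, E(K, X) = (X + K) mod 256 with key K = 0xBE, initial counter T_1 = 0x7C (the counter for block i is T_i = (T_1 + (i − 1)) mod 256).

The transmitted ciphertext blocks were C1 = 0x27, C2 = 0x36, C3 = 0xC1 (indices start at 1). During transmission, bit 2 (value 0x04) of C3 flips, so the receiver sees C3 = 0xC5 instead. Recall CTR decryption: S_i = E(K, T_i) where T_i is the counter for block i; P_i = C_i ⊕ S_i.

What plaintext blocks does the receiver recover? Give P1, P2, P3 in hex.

P1 = 0x1D, P2 = 0x0D, P3 = 0xF9

Only C3 changed, to 0xC5. In CTR, a change in C_i flips the same bit in P_i only; the keystream is unaffected. Decrypting the received ciphertext:
P1: T = 0x7C, S = E(K, T) = 0x3A; 0x27 ⊕ 0x3A = 0x1D.
P2: T = 0x7D, S = E(K, T) = 0x3B; 0x36 ⊕ 0x3B = 0x0D.
P3: T = 0x7E, S = E(K, T) = 0x3C; 0xC5 ⊕ 0x3C = 0xF9.
Blocks that differ from the original plaintext: P3.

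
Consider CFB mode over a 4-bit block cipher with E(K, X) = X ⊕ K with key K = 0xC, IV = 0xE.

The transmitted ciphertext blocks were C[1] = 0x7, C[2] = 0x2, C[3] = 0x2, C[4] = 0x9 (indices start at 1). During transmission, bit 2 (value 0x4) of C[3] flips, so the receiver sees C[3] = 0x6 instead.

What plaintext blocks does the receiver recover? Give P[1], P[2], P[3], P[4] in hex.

P[1] = 0x5, P[2] = 0x9, P[3] = 0x8, P[4] = 0x3

CFB decryption: P_i = C_i ⊕ E(K, C_{i−1}), with C_{0} = IV.
Only C[3] changed, to 0x6. In CFB, a change in C_i flips the same bit in P_i and garbles P_{i+1}. Decrypting the received ciphertext:
P[1]: E(K, 0xE) = 0x2; 0x7 ⊕ 0x2 = 0x5.
P[2]: E(K, 0x7) = 0xB; 0x2 ⊕ 0xB = 0x9.
P[3]: E(K, 0x2) = 0xE; 0x6 ⊕ 0xE = 0x8.
P[4]: E(K, 0x6) = 0xA; 0x9 ⊕ 0xA = 0x3.
Blocks that differ from the original plaintext: P[3], P[4].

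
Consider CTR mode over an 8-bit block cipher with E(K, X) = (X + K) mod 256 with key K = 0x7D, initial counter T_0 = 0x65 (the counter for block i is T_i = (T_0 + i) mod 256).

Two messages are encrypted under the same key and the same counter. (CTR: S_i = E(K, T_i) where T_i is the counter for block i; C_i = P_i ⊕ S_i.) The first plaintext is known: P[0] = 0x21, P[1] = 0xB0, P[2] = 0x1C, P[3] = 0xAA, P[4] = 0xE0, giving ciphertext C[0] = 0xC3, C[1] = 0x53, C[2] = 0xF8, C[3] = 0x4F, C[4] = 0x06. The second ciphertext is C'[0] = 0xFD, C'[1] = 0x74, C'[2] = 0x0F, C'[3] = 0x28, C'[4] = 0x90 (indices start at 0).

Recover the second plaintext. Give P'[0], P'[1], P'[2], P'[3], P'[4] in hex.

P'[0] = 0x1F, P'[1] = 0x97, P'[2] = 0xEB, P'[3] = 0xCD, P'[4] = 0x76

In CTR with a reused counter, both messages share the same keystream S_i, so C_i ⊕ C'_i = P_i ⊕ P'_i and thus P'_i = P_i ⊕ C_i ⊕ C'_i.
P'[0]: 0x21 ⊕ 0xC3 ⊕ 0xFD = 0x1F.
P'[1]: 0xB0 ⊕ 0x53 ⊕ 0x74 = 0x97.
P'[2]: 0x1C ⊕ 0xF8 ⊕ 0x0F = 0xEB.
P'[3]: 0xAA ⊕ 0x4F ⊕ 0x28 = 0xCD.
P'[4]: 0xE0 ⊕ 0x06 ⊕ 0x90 = 0x76.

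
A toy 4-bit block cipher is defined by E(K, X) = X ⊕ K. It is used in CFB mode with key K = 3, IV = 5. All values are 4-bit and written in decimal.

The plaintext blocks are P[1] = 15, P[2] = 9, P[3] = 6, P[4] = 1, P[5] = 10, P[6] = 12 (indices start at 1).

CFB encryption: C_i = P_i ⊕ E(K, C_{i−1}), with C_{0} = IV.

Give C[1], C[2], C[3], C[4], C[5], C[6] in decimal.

C[1] = 9, C[2] = 3, C[3] = 6, C[4] = 4, C[5] = 13, C[6] = 2

C[1]: E(K, 5) = 6; 15 ⊕ 6 = 9.
C[2]: E(K, 9) = 10; 9 ⊕ 10 = 3.
C[3]: E(K, 3) = 0; 6 ⊕ 0 = 6.
C[4]: E(K, 6) = 5; 1 ⊕ 5 = 4.
C[5]: E(K, 4) = 7; 10 ⊕ 7 = 13.
C[6]: E(K, 13) = 14; 12 ⊕ 14 = 2.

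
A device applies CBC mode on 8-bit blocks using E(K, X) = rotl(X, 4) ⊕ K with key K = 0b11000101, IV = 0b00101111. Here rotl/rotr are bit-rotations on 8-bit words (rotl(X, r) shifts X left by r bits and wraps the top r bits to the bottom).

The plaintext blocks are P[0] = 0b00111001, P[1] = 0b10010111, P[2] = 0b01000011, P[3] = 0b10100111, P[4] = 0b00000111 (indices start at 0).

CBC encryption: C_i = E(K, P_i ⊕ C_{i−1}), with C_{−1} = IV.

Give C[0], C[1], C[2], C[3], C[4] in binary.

C[0] = 0b10100100, C[1] = 0b11110110, C[2] = 0b10011110, C[3] = 0b01010110, C[4] = 0b11010000

C[0]: P[0] ⊕ 0b00101111 = 0b00010110; E(K, 0b00010110) = 0b10100100.
C[1]: P[1] ⊕ 0b10100100 = 0b00110011; E(K, 0b00110011) = 0b11110110.
C[2]: P[2] ⊕ 0b11110110 = 0b10110101; E(K, 0b10110101) = 0b10011110.
C[3]: P[3] ⊕ 0b10011110 = 0b00111001; E(K, 0b00111001) = 0b01010110.
C[4]: P[4] ⊕ 0b01010110 = 0b01010001; E(K, 0b01010001) = 0b11010000.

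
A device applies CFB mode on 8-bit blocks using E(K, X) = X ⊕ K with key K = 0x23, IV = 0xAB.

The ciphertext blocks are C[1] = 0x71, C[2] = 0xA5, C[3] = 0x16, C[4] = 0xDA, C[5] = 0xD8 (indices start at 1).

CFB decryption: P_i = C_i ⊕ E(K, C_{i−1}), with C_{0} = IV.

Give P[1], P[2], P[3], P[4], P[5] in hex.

P[1]: E(K, 0xAB) = 0x88; 0x71 ⊕ 0x88 = 0xF9.
P[2]: E(K, 0x71) = 0x52; 0xA5 ⊕ 0x52 = 0xF7.
P[3]: E(K, 0xA5) = 0x86; 0x16 ⊕ 0x86 = 0x90.
P[4]: E(K, 0x16) = 0x35; 0xDA ⊕ 0x35 = 0xEF.
P[5]: E(K, 0xDA) = 0xF9; 0xD8 ⊕ 0xF9 = 0x21.

P[1] = 0xF9, P[2] = 0xF7, P[3] = 0x90, P[4] = 0xEF, P[5] = 0x21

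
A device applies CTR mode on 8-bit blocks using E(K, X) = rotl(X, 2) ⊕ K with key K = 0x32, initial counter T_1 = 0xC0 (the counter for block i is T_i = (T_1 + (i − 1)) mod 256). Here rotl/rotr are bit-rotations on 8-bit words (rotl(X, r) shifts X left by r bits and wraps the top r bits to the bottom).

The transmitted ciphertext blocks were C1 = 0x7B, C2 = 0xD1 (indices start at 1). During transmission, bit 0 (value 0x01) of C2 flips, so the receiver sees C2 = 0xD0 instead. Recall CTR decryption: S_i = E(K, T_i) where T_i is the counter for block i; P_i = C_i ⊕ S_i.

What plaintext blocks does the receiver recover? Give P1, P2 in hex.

P1 = 0x4A, P2 = 0xE5

Only C2 changed, to 0xD0. In CTR, a change in C_i flips the same bit in P_i only; the keystream is unaffected. Decrypting the received ciphertext:
P1: T = 0xC0, S = E(K, T) = 0x31; 0x7B ⊕ 0x31 = 0x4A.
P2: T = 0xC1, S = E(K, T) = 0x35; 0xD0 ⊕ 0x35 = 0xE5.
Blocks that differ from the original plaintext: P2.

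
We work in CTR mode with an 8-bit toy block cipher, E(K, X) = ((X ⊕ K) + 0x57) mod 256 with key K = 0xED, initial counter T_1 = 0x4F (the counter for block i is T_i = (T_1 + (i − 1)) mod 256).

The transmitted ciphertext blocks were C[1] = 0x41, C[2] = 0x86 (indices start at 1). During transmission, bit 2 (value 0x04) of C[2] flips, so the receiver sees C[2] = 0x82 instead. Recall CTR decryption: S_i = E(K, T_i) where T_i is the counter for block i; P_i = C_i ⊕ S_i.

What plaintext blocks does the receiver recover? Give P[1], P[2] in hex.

Only C[2] changed, to 0x82. In CTR, a change in C_i flips the same bit in P_i only; the keystream is unaffected. Decrypting the received ciphertext:
P[1]: T = 0x4F, S = E(K, T) = 0xF9; 0x41 ⊕ 0xF9 = 0xB8.
P[2]: T = 0x50, S = E(K, T) = 0x14; 0x82 ⊕ 0x14 = 0x96.
Blocks that differ from the original plaintext: P[2].

P[1] = 0xB8, P[2] = 0x96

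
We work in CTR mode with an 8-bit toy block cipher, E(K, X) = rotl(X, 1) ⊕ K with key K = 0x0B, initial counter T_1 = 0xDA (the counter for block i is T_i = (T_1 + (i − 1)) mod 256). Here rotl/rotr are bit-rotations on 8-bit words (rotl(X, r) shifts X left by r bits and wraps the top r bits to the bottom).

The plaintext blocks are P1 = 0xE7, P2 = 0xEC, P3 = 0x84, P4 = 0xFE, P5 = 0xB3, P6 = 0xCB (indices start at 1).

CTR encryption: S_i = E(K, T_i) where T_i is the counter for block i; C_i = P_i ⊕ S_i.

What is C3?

C3 = 0x36

C1: T = 0xDA, S = E(K, T) = 0xBE; 0xE7 ⊕ 0xBE = 0x59.
C2: T = 0xDB, S = E(K, T) = 0xBC; 0xEC ⊕ 0xBC = 0x50.
C3: T = 0xDC, S = E(K, T) = 0xB2; 0x84 ⊕ 0xB2 = 0x36.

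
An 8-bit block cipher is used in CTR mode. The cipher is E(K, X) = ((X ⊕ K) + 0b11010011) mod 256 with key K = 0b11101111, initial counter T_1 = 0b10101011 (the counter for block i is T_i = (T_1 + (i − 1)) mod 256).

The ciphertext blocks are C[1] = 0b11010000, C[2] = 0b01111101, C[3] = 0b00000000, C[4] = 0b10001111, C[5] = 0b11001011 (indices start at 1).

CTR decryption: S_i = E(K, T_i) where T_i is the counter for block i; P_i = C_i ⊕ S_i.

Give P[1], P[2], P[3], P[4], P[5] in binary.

P[1]: T = 0b10101011, S = E(K, T) = 0b00010111; 0b11010000 ⊕ 0b00010111 = 0b11000111.
P[2]: T = 0b10101100, S = E(K, T) = 0b00010110; 0b01111101 ⊕ 0b00010110 = 0b01101011.
P[3]: T = 0b10101101, S = E(K, T) = 0b00010101; 0b00000000 ⊕ 0b00010101 = 0b00010101.
P[4]: T = 0b10101110, S = E(K, T) = 0b00010100; 0b10001111 ⊕ 0b00010100 = 0b10011011.
P[5]: T = 0b10101111, S = E(K, T) = 0b00010011; 0b11001011 ⊕ 0b00010011 = 0b11011000.

P[1] = 0b11000111, P[2] = 0b01101011, P[3] = 0b00010101, P[4] = 0b10011011, P[5] = 0b11011000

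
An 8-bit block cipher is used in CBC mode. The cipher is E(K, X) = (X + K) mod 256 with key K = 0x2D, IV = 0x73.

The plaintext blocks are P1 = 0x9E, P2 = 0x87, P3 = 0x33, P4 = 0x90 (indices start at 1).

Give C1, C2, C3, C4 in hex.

CBC encryption: C_i = E(K, P_i ⊕ C_{i−1}), with C_{0} = IV.
C1: P1 ⊕ 0x73 = 0xED; E(K, 0xED) = 0x1A.
C2: P2 ⊕ 0x1A = 0x9D; E(K, 0x9D) = 0xCA.
C3: P3 ⊕ 0xCA = 0xF9; E(K, 0xF9) = 0x26.
C4: P4 ⊕ 0x26 = 0xB6; E(K, 0xB6) = 0xE3.

C1 = 0x1A, C2 = 0xCA, C3 = 0x26, C4 = 0xE3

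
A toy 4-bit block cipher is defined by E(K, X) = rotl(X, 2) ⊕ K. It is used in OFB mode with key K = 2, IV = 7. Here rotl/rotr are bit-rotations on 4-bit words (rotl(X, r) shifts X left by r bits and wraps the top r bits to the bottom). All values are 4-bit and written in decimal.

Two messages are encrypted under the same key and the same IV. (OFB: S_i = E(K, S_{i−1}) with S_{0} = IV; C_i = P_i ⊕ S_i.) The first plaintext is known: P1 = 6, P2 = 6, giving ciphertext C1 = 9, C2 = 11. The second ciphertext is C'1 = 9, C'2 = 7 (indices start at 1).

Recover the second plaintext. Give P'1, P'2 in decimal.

P'1 = 6, P'2 = 10

In OFB with a reused IV, both messages share the same keystream S_i, so C_i ⊕ C'_i = P_i ⊕ P'_i and thus P'_i = P_i ⊕ C_i ⊕ C'_i.
P'1: 6 ⊕ 9 ⊕ 9 = 6.
P'2: 6 ⊕ 11 ⊕ 7 = 10.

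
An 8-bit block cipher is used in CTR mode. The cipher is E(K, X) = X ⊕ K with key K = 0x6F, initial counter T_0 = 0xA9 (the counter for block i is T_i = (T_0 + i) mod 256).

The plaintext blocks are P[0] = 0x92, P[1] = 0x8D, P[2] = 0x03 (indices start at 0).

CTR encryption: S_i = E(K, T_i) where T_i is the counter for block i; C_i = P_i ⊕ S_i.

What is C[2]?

C[2] = 0xC7

C[0]: T = 0xA9, S = E(K, T) = 0xC6; 0x92 ⊕ 0xC6 = 0x54.
C[1]: T = 0xAA, S = E(K, T) = 0xC5; 0x8D ⊕ 0xC5 = 0x48.
C[2]: T = 0xAB, S = E(K, T) = 0xC4; 0x03 ⊕ 0xC4 = 0xC7.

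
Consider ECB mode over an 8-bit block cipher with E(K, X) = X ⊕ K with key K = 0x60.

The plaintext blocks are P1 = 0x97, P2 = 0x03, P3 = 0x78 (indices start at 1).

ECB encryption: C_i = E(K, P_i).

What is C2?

C2: E(K, 0x03) = 0x63.

C2 = 0x63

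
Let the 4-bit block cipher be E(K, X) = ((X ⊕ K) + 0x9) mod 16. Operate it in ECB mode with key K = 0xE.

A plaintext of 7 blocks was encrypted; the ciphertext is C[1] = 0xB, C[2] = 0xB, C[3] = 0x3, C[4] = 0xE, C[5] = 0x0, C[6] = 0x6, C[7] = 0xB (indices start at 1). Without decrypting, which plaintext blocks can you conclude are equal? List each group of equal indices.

ECB encrypts each block independently with the same key, so equal ciphertext blocks imply equal plaintext blocks.
C[1] = C[2] = C[7] = 0xB, so P[1] = P[2] = P[7].

P[1] = P[2] = P[7]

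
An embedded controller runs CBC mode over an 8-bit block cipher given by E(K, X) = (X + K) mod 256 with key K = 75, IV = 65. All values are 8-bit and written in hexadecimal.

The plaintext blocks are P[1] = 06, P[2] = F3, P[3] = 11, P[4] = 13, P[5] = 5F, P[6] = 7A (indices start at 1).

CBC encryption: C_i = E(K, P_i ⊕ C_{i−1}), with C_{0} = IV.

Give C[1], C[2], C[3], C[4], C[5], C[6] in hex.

C[1]: P[1] ⊕ 65 = 63; E(K, 63) = D8.
C[2]: P[2] ⊕ D8 = 2B; E(K, 2B) = A0.
C[3]: P[3] ⊕ A0 = B1; E(K, B1) = 26.
C[4]: P[4] ⊕ 26 = 35; E(K, 35) = AA.
C[5]: P[5] ⊕ AA = F5; E(K, F5) = 6A.
C[6]: P[6] ⊕ 6A = 10; E(K, 10) = 85.

C[1] = D8, C[2] = A0, C[3] = 26, C[4] = AA, C[5] = 6A, C[6] = 85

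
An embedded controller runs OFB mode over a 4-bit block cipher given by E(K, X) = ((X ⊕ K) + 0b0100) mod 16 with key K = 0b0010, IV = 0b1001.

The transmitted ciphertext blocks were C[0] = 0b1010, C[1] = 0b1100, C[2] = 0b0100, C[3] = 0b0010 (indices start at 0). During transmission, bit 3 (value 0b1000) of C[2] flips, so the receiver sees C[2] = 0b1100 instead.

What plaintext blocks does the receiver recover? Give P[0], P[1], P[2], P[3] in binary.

P[0] = 0b0101, P[1] = 0b1101, P[2] = 0b1011, P[3] = 0b1011

OFB decryption: S_i = E(K, S_{i−1}) with S_{−1} = IV; P_i = C_i ⊕ S_i.
Only C[2] changed, to 0b1100. In OFB, a change in C_i flips the same bit in P_i only; the keystream is unaffected. Decrypting the received ciphertext:
P[0]: S = E(K, 0b1001) = 0b1111; 0b1010 ⊕ 0b1111 = 0b0101.
P[1]: S = E(K, 0b1111) = 0b0001; 0b1100 ⊕ 0b0001 = 0b1101.
P[2]: S = E(K, 0b0001) = 0b0111; 0b1100 ⊕ 0b0111 = 0b1011.
P[3]: S = E(K, 0b0111) = 0b1001; 0b0010 ⊕ 0b1001 = 0b1011.
Blocks that differ from the original plaintext: P[2].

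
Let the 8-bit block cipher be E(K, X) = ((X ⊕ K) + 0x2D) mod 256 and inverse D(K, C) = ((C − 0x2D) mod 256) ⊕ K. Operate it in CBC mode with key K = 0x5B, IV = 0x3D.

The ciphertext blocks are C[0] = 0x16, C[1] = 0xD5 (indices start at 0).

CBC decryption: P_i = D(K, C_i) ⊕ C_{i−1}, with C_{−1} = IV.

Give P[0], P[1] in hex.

P[0]: D(K, 0x16) = 0xB2; 0xB2 ⊕ 0x3D = 0x8F.
P[1]: D(K, 0xD5) = 0xF3; 0xF3 ⊕ 0x16 = 0xE5.

P[0] = 0x8F, P[1] = 0xE5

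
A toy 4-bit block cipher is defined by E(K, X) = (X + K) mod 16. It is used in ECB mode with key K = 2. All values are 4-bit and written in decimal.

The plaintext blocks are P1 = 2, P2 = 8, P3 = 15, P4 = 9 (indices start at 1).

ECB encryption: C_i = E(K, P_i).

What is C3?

C3 = 1

C3: E(K, 15) = 1.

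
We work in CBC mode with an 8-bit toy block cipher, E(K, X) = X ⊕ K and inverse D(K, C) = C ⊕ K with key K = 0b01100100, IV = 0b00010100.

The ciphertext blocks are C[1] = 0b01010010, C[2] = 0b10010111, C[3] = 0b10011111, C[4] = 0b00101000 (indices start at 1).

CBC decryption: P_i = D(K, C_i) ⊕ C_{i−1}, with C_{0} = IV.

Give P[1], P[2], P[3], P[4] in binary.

P[1]: D(K, 0b01010010) = 0b00110110; 0b00110110 ⊕ 0b00010100 = 0b00100010.
P[2]: D(K, 0b10010111) = 0b11110011; 0b11110011 ⊕ 0b01010010 = 0b10100001.
P[3]: D(K, 0b10011111) = 0b11111011; 0b11111011 ⊕ 0b10010111 = 0b01101100.
P[4]: D(K, 0b00101000) = 0b01001100; 0b01001100 ⊕ 0b10011111 = 0b11010011.

P[1] = 0b00100010, P[2] = 0b10100001, P[3] = 0b01101100, P[4] = 0b11010011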